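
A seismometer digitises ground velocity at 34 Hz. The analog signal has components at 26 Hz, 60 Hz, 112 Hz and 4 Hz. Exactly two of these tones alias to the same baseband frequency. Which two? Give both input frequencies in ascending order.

26 Hz, 60 Hz

fs/2 = 17 Hz.
26 Hz > fs/2 = 17 Hz, folds to fs − 26 Hz = 8 Hz.
60 Hz mod fs = 26 Hz.
26 Hz > fs/2 = 17 Hz, folds to fs − 26 Hz = 8 Hz.
112 Hz mod fs = 10 Hz.
10 Hz ≤ fs/2 = 17 Hz, appears at 10 Hz.
4 Hz ≤ fs/2 = 17 Hz, passes unchanged.
26 Hz and 60 Hz both map to 8 Hz.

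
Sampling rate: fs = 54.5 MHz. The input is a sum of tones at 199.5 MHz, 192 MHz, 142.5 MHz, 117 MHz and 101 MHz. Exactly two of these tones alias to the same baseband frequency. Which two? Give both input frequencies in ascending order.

101 MHz, 117 MHz

fs/2 = 27.25 MHz.
199.5 MHz mod fs = 36 MHz.
36 MHz > fs/2 = 27.25 MHz, folds to fs − 36 MHz = 18.5 MHz.
192 MHz mod fs = 28.5 MHz.
28.5 MHz > fs/2 = 27.25 MHz, folds to fs − 28.5 MHz = 26 MHz.
142.5 MHz mod fs = 33.5 MHz.
33.5 MHz > fs/2 = 27.25 MHz, folds to fs − 33.5 MHz = 21 MHz.
117 MHz mod fs = 8 MHz.
8 MHz ≤ fs/2 = 27.25 MHz, appears at 8 MHz.
101 MHz mod fs = 46.5 MHz.
46.5 MHz > fs/2 = 27.25 MHz, folds to fs − 46.5 MHz = 8 MHz.
101 MHz and 117 MHz both map to 8 MHz.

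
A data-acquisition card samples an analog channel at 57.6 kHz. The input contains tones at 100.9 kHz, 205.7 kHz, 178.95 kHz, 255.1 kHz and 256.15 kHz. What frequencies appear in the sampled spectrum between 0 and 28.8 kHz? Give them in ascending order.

fs/2 = 28.8 kHz.
100.9 kHz mod fs = 43.3 kHz.
43.3 kHz > fs/2 = 28.8 kHz, folds to fs − 43.3 kHz = 14.3 kHz.
205.7 kHz mod fs = 32.9 kHz.
32.9 kHz > fs/2 = 28.8 kHz, folds to fs − 32.9 kHz = 24.7 kHz.
178.95 kHz mod fs = 6.15 kHz.
6.15 kHz ≤ fs/2 = 28.8 kHz, appears at 6.15 kHz.
255.1 kHz mod fs = 24.7 kHz.
24.7 kHz ≤ fs/2 = 28.8 kHz, appears at 24.7 kHz.
256.15 kHz mod fs = 25.75 kHz.
25.75 kHz ≤ fs/2 = 28.8 kHz, appears at 25.75 kHz.
Distinct values: {6.15 kHz, 14.3 kHz, 24.7 kHz, 25.75 kHz}.

6.15 kHz, 14.3 kHz, 24.7 kHz, 25.75 kHz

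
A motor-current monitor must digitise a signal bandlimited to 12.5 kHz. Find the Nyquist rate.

25 kHz

Nyquist rate = 2 × 12.5 kHz = 25 kHz.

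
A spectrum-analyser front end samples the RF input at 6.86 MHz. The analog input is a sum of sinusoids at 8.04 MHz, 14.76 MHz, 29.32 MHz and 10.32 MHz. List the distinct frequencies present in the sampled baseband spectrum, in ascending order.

fs/2 = 3.43 MHz.
8.04 MHz mod fs = 1.18 MHz.
1.18 MHz ≤ fs/2 = 3.43 MHz, appears at 1.18 MHz.
14.76 MHz mod fs = 1.04 MHz.
1.04 MHz ≤ fs/2 = 3.43 MHz, appears at 1.04 MHz.
29.32 MHz mod fs = 1.88 MHz.
1.88 MHz ≤ fs/2 = 3.43 MHz, appears at 1.88 MHz.
10.32 MHz mod fs = 3.46 MHz.
3.46 MHz > fs/2 = 3.43 MHz, folds to fs − 3.46 MHz = 3.4 MHz.
Distinct values: {1.04 MHz, 1.18 MHz, 1.88 MHz, 3.4 MHz}.

1.04 MHz, 1.18 MHz, 1.88 MHz, 3.4 MHz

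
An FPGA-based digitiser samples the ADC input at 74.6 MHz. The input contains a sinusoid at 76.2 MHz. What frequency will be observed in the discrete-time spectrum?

76.2 MHz mod fs = 1.6 MHz.
1.6 MHz ≤ fs/2 = 37.3 MHz, appears at 1.6 MHz.

1.6 MHz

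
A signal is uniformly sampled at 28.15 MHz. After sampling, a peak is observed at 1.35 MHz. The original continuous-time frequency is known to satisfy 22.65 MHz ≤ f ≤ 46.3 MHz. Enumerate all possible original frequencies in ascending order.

26.8 MHz, 29.5 MHz

Frequencies that alias to 1.35 MHz are k·fs ± 1.35 MHz for integer k ≥ 0.
k=0: 1.35 MHz.
k=1: 26.8 MHz, 29.5 MHz.
k=2: 54.95 MHz, 57.65 MHz.
Within [22.65 MHz, 46.3 MHz]: 26.8 MHz, 29.5 MHz.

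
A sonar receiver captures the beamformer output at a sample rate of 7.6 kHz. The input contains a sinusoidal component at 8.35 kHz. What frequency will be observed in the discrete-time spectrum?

0.75 kHz

8.35 kHz mod fs = 0.75 kHz.
0.75 kHz ≤ fs/2 = 3.8 kHz, appears at 0.75 kHz.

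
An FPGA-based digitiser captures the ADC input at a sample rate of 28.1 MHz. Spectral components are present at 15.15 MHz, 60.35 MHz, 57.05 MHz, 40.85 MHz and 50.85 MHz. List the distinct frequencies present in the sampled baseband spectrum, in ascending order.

0.85 MHz, 4.15 MHz, 5.35 MHz, 12.75 MHz, 12.95 MHz

fs/2 = 14.05 MHz.
15.15 MHz > fs/2 = 14.05 MHz, folds to fs − 15.15 MHz = 12.95 MHz.
60.35 MHz mod fs = 4.15 MHz.
4.15 MHz ≤ fs/2 = 14.05 MHz, appears at 4.15 MHz.
57.05 MHz mod fs = 0.85 MHz.
0.85 MHz ≤ fs/2 = 14.05 MHz, appears at 0.85 MHz.
40.85 MHz mod fs = 12.75 MHz.
12.75 MHz ≤ fs/2 = 14.05 MHz, appears at 12.75 MHz.
50.85 MHz mod fs = 22.75 MHz.
22.75 MHz > fs/2 = 14.05 MHz, folds to fs − 22.75 MHz = 5.35 MHz.
Distinct values: {0.85 MHz, 4.15 MHz, 5.35 MHz, 12.75 MHz, 12.95 MHz}.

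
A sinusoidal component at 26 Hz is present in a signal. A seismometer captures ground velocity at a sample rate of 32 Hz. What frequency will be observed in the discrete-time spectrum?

26 Hz > fs/2 = 16 Hz, folds to fs − 26 Hz = 6 Hz.

6 Hz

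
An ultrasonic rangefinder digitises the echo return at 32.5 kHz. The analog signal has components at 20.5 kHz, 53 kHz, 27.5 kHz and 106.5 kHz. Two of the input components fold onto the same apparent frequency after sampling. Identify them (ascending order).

20.5 kHz, 53 kHz

fs/2 = 16.25 kHz.
20.5 kHz > fs/2 = 16.25 kHz, folds to fs − 20.5 kHz = 12 kHz.
53 kHz mod fs = 20.5 kHz.
20.5 kHz > fs/2 = 16.25 kHz, folds to fs − 20.5 kHz = 12 kHz.
27.5 kHz > fs/2 = 16.25 kHz, folds to fs − 27.5 kHz = 5 kHz.
106.5 kHz mod fs = 9 kHz.
9 kHz ≤ fs/2 = 16.25 kHz, appears at 9 kHz.
20.5 kHz and 53 kHz both map to 12 kHz.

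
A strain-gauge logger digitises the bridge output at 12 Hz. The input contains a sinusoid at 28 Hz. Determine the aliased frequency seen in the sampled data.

4 Hz

28 Hz mod fs = 4 Hz.
4 Hz ≤ fs/2 = 6 Hz, appears at 4 Hz.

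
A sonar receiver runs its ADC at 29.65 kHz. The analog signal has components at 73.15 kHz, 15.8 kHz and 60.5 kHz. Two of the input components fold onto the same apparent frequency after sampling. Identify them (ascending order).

fs/2 = 14.825 kHz.
73.15 kHz mod fs = 13.85 kHz.
13.85 kHz ≤ fs/2 = 14.825 kHz, appears at 13.85 kHz.
15.8 kHz > fs/2 = 14.825 kHz, folds to fs − 15.8 kHz = 13.85 kHz.
60.5 kHz mod fs = 1.2 kHz.
1.2 kHz ≤ fs/2 = 14.825 kHz, appears at 1.2 kHz.
15.8 kHz and 73.15 kHz both map to 13.85 kHz.

15.8 kHz, 73.15 kHz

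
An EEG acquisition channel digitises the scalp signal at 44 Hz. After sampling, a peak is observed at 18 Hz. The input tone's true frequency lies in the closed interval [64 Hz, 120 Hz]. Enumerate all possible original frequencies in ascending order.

70 Hz, 106 Hz, 114 Hz

Frequencies that alias to 18 Hz are k·fs ± 18 Hz for integer k ≥ 0.
k=0: 18 Hz.
k=1: 26 Hz, 62 Hz.
k=2: 70 Hz, 106 Hz.
k=3: 114 Hz, 150 Hz.
k=4: 158 Hz, 194 Hz.
Within [64 Hz, 120 Hz]: 70 Hz, 106 Hz, 114 Hz.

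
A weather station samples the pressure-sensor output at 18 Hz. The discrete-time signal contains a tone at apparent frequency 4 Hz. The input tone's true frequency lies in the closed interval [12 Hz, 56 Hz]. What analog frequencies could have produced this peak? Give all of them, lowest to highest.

14 Hz, 22 Hz, 32 Hz, 40 Hz, 50 Hz

Frequencies that alias to 4 Hz are k·fs ± 4 Hz for integer k ≥ 0.
k=0: 4 Hz.
k=1: 14 Hz, 22 Hz.
k=2: 32 Hz, 40 Hz.
k=3: 50 Hz, 58 Hz.
k=4: 68 Hz, 76 Hz.
Within [12 Hz, 56 Hz]: 14 Hz, 22 Hz, 32 Hz, 40 Hz, 50 Hz.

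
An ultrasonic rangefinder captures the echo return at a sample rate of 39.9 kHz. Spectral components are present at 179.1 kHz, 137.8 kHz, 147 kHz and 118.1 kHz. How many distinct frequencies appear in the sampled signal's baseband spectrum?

4

fs/2 = 19.95 kHz.
179.1 kHz mod fs = 19.5 kHz.
19.5 kHz ≤ fs/2 = 19.95 kHz, appears at 19.5 kHz.
137.8 kHz mod fs = 18.1 kHz.
18.1 kHz ≤ fs/2 = 19.95 kHz, appears at 18.1 kHz.
147 kHz mod fs = 27.3 kHz.
27.3 kHz > fs/2 = 19.95 kHz, folds to fs − 27.3 kHz = 12.6 kHz.
118.1 kHz mod fs = 38.3 kHz.
38.3 kHz > fs/2 = 19.95 kHz, folds to fs − 38.3 kHz = 1.6 kHz.
Distinct values: {1.6 kHz, 12.6 kHz, 18.1 kHz, 19.5 kHz} → 4.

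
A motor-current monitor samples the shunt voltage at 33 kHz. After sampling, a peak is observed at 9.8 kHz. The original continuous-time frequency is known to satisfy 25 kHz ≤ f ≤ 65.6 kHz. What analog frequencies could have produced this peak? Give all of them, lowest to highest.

Frequencies that alias to 9.8 kHz are k·fs ± 9.8 kHz for integer k ≥ 0.
k=0: 9.8 kHz.
k=1: 23.2 kHz, 42.8 kHz.
k=2: 56.2 kHz, 75.8 kHz.
k=3: 89.2 kHz, 108.8 kHz.
Within [25 kHz, 65.6 kHz]: 42.8 kHz, 56.2 kHz.

42.8 kHz, 56.2 kHz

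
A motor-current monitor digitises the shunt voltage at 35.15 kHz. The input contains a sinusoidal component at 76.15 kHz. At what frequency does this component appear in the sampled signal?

76.15 kHz mod fs = 5.85 kHz.
5.85 kHz ≤ fs/2 = 17.575 kHz, appears at 5.85 kHz.

5.85 kHz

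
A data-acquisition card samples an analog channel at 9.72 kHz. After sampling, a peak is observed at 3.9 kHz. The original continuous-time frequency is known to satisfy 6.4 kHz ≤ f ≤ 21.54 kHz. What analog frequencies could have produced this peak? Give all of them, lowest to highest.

13.62 kHz, 15.54 kHz

Frequencies that alias to 3.9 kHz are k·fs ± 3.9 kHz for integer k ≥ 0.
k=0: 3.9 kHz.
k=1: 5.82 kHz, 13.62 kHz.
k=2: 15.54 kHz, 23.34 kHz.
k=3: 25.26 kHz, 33.06 kHz.
Within [6.4 kHz, 21.54 kHz]: 13.62 kHz, 15.54 kHz.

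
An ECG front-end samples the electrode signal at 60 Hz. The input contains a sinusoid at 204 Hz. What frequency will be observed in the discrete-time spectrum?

204 Hz mod fs = 24 Hz.
24 Hz ≤ fs/2 = 30 Hz, appears at 24 Hz.

24 Hz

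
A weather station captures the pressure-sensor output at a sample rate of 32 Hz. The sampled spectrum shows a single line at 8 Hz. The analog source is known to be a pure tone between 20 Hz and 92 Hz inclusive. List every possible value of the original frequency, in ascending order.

24 Hz, 40 Hz, 56 Hz, 72 Hz, 88 Hz

Frequencies that alias to 8 Hz are k·fs ± 8 Hz for integer k ≥ 0.
k=0: 8 Hz.
k=1: 24 Hz, 40 Hz.
k=2: 56 Hz, 72 Hz.
k=3: 88 Hz, 104 Hz.
k=4: 120 Hz, 136 Hz.
Within [20 Hz, 92 Hz]: 24 Hz, 40 Hz, 56 Hz, 72 Hz, 88 Hz.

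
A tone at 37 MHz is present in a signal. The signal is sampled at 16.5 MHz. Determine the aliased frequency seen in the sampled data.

4 MHz

37 MHz mod fs = 4 MHz.
4 MHz ≤ fs/2 = 8.25 MHz, appears at 4 MHz.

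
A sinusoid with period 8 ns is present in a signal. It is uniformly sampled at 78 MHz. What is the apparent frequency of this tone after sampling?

T = 8 ns → f = 1/T = 125 MHz.
125 MHz mod fs = 47 MHz.
47 MHz > fs/2 = 39 MHz, folds to fs − 47 MHz = 31 MHz.

31 MHz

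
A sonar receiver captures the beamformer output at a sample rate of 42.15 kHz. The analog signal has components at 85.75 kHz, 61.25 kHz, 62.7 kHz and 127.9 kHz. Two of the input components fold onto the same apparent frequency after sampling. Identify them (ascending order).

85.75 kHz, 127.9 kHz

fs/2 = 21.075 kHz.
85.75 kHz mod fs = 1.45 kHz.
1.45 kHz ≤ fs/2 = 21.075 kHz, appears at 1.45 kHz.
61.25 kHz mod fs = 19.1 kHz.
19.1 kHz ≤ fs/2 = 21.075 kHz, appears at 19.1 kHz.
62.7 kHz mod fs = 20.55 kHz.
20.55 kHz ≤ fs/2 = 21.075 kHz, appears at 20.55 kHz.
127.9 kHz mod fs = 1.45 kHz.
1.45 kHz ≤ fs/2 = 21.075 kHz, appears at 1.45 kHz.
85.75 kHz and 127.9 kHz both map to 1.45 kHz.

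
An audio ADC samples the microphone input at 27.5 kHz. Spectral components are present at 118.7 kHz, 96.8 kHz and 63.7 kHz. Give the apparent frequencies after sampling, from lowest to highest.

8.7 kHz, 13.2 kHz

fs/2 = 13.75 kHz.
118.7 kHz mod fs = 8.7 kHz.
8.7 kHz ≤ fs/2 = 13.75 kHz, appears at 8.7 kHz.
96.8 kHz mod fs = 14.3 kHz.
14.3 kHz > fs/2 = 13.75 kHz, folds to fs − 14.3 kHz = 13.2 kHz.
63.7 kHz mod fs = 8.7 kHz.
8.7 kHz ≤ fs/2 = 13.75 kHz, appears at 8.7 kHz.
Distinct values: {8.7 kHz, 13.2 kHz}.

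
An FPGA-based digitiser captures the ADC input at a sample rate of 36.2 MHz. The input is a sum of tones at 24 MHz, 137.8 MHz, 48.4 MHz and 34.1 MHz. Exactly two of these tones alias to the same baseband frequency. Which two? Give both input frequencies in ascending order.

fs/2 = 18.1 MHz.
24 MHz > fs/2 = 18.1 MHz, folds to fs − 24 MHz = 12.2 MHz.
137.8 MHz mod fs = 29.2 MHz.
29.2 MHz > fs/2 = 18.1 MHz, folds to fs − 29.2 MHz = 7 MHz.
48.4 MHz mod fs = 12.2 MHz.
12.2 MHz ≤ fs/2 = 18.1 MHz, appears at 12.2 MHz.
34.1 MHz > fs/2 = 18.1 MHz, folds to fs − 34.1 MHz = 2.1 MHz.
24 MHz and 48.4 MHz both map to 12.2 MHz.

24 MHz, 48.4 MHz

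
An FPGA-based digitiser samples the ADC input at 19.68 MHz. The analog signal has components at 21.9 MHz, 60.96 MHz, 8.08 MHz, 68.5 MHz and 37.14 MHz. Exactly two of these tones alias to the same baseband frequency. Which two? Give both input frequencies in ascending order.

fs/2 = 9.84 MHz.
21.9 MHz mod fs = 2.22 MHz.
2.22 MHz ≤ fs/2 = 9.84 MHz, appears at 2.22 MHz.
60.96 MHz mod fs = 1.92 MHz.
1.92 MHz ≤ fs/2 = 9.84 MHz, appears at 1.92 MHz.
8.08 MHz ≤ fs/2 = 9.84 MHz, passes unchanged.
68.5 MHz mod fs = 9.46 MHz.
9.46 MHz ≤ fs/2 = 9.84 MHz, appears at 9.46 MHz.
37.14 MHz mod fs = 17.46 MHz.
17.46 MHz > fs/2 = 9.84 MHz, folds to fs − 17.46 MHz = 2.22 MHz.
21.9 MHz and 37.14 MHz both map to 2.22 MHz.

21.9 MHz, 37.14 MHz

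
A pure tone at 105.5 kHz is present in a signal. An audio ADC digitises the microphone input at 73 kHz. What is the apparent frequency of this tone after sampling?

32.5 kHz

105.5 kHz mod fs = 32.5 kHz.
32.5 kHz ≤ fs/2 = 36.5 kHz, appears at 32.5 kHz.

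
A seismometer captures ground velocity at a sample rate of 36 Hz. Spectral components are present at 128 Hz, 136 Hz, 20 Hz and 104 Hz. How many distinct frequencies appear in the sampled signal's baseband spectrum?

3

fs/2 = 18 Hz.
128 Hz mod fs = 20 Hz.
20 Hz > fs/2 = 18 Hz, folds to fs − 20 Hz = 16 Hz.
136 Hz mod fs = 28 Hz.
28 Hz > fs/2 = 18 Hz, folds to fs − 28 Hz = 8 Hz.
20 Hz > fs/2 = 18 Hz, folds to fs − 20 Hz = 16 Hz.
104 Hz mod fs = 32 Hz.
32 Hz > fs/2 = 18 Hz, folds to fs − 32 Hz = 4 Hz.
Distinct values: {4 Hz, 8 Hz, 16 Hz} → 3.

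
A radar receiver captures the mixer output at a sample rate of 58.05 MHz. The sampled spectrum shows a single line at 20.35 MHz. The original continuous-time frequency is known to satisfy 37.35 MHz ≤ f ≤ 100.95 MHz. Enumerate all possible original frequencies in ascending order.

Frequencies that alias to 20.35 MHz are k·fs ± 20.35 MHz for integer k ≥ 0.
k=0: 20.35 MHz.
k=1: 37.7 MHz, 78.4 MHz.
k=2: 95.75 MHz, 136.45 MHz.
k=3: 153.8 MHz, 194.5 MHz.
Within [37.35 MHz, 100.95 MHz]: 37.7 MHz, 78.4 MHz, 95.75 MHz.

37.7 MHz, 78.4 MHz, 95.75 MHz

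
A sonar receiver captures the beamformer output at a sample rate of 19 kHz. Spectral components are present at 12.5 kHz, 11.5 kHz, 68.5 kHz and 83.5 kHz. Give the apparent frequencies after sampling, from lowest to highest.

fs/2 = 9.5 kHz.
12.5 kHz > fs/2 = 9.5 kHz, folds to fs − 12.5 kHz = 6.5 kHz.
11.5 kHz > fs/2 = 9.5 kHz, folds to fs − 11.5 kHz = 7.5 kHz.
68.5 kHz mod fs = 11.5 kHz.
11.5 kHz > fs/2 = 9.5 kHz, folds to fs − 11.5 kHz = 7.5 kHz.
83.5 kHz mod fs = 7.5 kHz.
7.5 kHz ≤ fs/2 = 9.5 kHz, appears at 7.5 kHz.
Distinct values: {6.5 kHz, 7.5 kHz}.

6.5 kHz, 7.5 kHz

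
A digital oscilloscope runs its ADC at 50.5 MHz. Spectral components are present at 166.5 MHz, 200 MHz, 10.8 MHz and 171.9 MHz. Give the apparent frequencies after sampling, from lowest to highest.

2 MHz, 10.8 MHz, 15 MHz, 20.4 MHz

fs/2 = 25.25 MHz.
166.5 MHz mod fs = 15 MHz.
15 MHz ≤ fs/2 = 25.25 MHz, appears at 15 MHz.
200 MHz mod fs = 48.5 MHz.
48.5 MHz > fs/2 = 25.25 MHz, folds to fs − 48.5 MHz = 2 MHz.
10.8 MHz ≤ fs/2 = 25.25 MHz, passes unchanged.
171.9 MHz mod fs = 20.4 MHz.
20.4 MHz ≤ fs/2 = 25.25 MHz, appears at 20.4 MHz.
Distinct values: {2 MHz, 10.8 MHz, 15 MHz, 20.4 MHz}.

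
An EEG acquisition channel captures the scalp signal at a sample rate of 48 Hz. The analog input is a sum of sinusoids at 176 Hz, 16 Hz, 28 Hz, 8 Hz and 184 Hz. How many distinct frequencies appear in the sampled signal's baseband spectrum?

fs/2 = 24 Hz.
176 Hz mod fs = 32 Hz.
32 Hz > fs/2 = 24 Hz, folds to fs − 32 Hz = 16 Hz.
16 Hz ≤ fs/2 = 24 Hz, passes unchanged.
28 Hz > fs/2 = 24 Hz, folds to fs − 28 Hz = 20 Hz.
8 Hz ≤ fs/2 = 24 Hz, passes unchanged.
184 Hz mod fs = 40 Hz.
40 Hz > fs/2 = 24 Hz, folds to fs − 40 Hz = 8 Hz.
Distinct values: {8 Hz, 16 Hz, 20 Hz} → 3.

3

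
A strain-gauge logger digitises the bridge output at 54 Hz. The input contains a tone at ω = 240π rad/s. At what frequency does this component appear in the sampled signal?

12 Hz

ω = 240π rad/s → f = ω/(2π) = 120 Hz.
120 Hz mod fs = 12 Hz.
12 Hz ≤ fs/2 = 27 Hz, appears at 12 Hz.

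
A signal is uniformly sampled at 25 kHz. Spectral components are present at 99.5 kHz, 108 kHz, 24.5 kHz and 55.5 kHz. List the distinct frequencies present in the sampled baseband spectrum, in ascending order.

0.5 kHz, 5.5 kHz, 8 kHz

fs/2 = 12.5 kHz.
99.5 kHz mod fs = 24.5 kHz.
24.5 kHz > fs/2 = 12.5 kHz, folds to fs − 24.5 kHz = 0.5 kHz.
108 kHz mod fs = 8 kHz.
8 kHz ≤ fs/2 = 12.5 kHz, appears at 8 kHz.
24.5 kHz > fs/2 = 12.5 kHz, folds to fs − 24.5 kHz = 0.5 kHz.
55.5 kHz mod fs = 5.5 kHz.
5.5 kHz ≤ fs/2 = 12.5 kHz, appears at 5.5 kHz.
Distinct values: {0.5 kHz, 5.5 kHz, 8 kHz}.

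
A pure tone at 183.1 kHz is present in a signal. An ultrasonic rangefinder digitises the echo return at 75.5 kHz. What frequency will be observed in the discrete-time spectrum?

32.1 kHz

183.1 kHz mod fs = 32.1 kHz.
32.1 kHz ≤ fs/2 = 37.75 kHz, appears at 32.1 kHz.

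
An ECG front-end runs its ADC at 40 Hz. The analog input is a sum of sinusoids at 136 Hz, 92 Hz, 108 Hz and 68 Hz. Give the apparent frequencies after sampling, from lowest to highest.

12 Hz, 16 Hz

fs/2 = 20 Hz.
136 Hz mod fs = 16 Hz.
16 Hz ≤ fs/2 = 20 Hz, appears at 16 Hz.
92 Hz mod fs = 12 Hz.
12 Hz ≤ fs/2 = 20 Hz, appears at 12 Hz.
108 Hz mod fs = 28 Hz.
28 Hz > fs/2 = 20 Hz, folds to fs − 28 Hz = 12 Hz.
68 Hz mod fs = 28 Hz.
28 Hz > fs/2 = 20 Hz, folds to fs − 28 Hz = 12 Hz.
Distinct values: {12 Hz, 16 Hz}.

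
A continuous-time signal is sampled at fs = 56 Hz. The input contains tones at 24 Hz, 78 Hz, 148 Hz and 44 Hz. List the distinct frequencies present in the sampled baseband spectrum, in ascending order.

12 Hz, 20 Hz, 22 Hz, 24 Hz

fs/2 = 28 Hz.
24 Hz ≤ fs/2 = 28 Hz, passes unchanged.
78 Hz mod fs = 22 Hz.
22 Hz ≤ fs/2 = 28 Hz, appears at 22 Hz.
148 Hz mod fs = 36 Hz.
36 Hz > fs/2 = 28 Hz, folds to fs − 36 Hz = 20 Hz.
44 Hz > fs/2 = 28 Hz, folds to fs − 44 Hz = 12 Hz.
Distinct values: {12 Hz, 20 Hz, 22 Hz, 24 Hz}.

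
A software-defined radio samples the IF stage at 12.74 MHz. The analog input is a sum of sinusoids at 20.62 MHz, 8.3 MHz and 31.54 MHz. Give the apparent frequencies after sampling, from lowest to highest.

fs/2 = 6.37 MHz.
20.62 MHz mod fs = 7.88 MHz.
7.88 MHz > fs/2 = 6.37 MHz, folds to fs − 7.88 MHz = 4.86 MHz.
8.3 MHz > fs/2 = 6.37 MHz, folds to fs − 8.3 MHz = 4.44 MHz.
31.54 MHz mod fs = 6.06 MHz.
6.06 MHz ≤ fs/2 = 6.37 MHz, appears at 6.06 MHz.
Distinct values: {4.44 MHz, 4.86 MHz, 6.06 MHz}.

4.44 MHz, 4.86 MHz, 6.06 MHz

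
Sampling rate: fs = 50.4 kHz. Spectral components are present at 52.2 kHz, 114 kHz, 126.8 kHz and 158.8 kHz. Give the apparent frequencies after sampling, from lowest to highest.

1.8 kHz, 7.6 kHz, 13.2 kHz, 24.4 kHz

fs/2 = 25.2 kHz.
52.2 kHz mod fs = 1.8 kHz.
1.8 kHz ≤ fs/2 = 25.2 kHz, appears at 1.8 kHz.
114 kHz mod fs = 13.2 kHz.
13.2 kHz ≤ fs/2 = 25.2 kHz, appears at 13.2 kHz.
126.8 kHz mod fs = 26 kHz.
26 kHz > fs/2 = 25.2 kHz, folds to fs − 26 kHz = 24.4 kHz.
158.8 kHz mod fs = 7.6 kHz.
7.6 kHz ≤ fs/2 = 25.2 kHz, appears at 7.6 kHz.
Distinct values: {1.8 kHz, 7.6 kHz, 13.2 kHz, 24.4 kHz}.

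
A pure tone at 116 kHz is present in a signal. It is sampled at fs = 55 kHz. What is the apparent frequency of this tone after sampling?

6 kHz

116 kHz mod fs = 6 kHz.
6 kHz ≤ fs/2 = 27.5 kHz, appears at 6 kHz.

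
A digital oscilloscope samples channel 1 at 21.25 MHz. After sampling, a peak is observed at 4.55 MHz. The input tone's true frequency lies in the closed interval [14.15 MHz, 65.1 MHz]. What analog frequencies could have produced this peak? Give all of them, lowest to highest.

16.7 MHz, 25.8 MHz, 37.95 MHz, 47.05 MHz, 59.2 MHz

Frequencies that alias to 4.55 MHz are k·fs ± 4.55 MHz for integer k ≥ 0.
k=0: 4.55 MHz.
k=1: 16.7 MHz, 25.8 MHz.
k=2: 37.95 MHz, 47.05 MHz.
k=3: 59.2 MHz, 68.3 MHz.
k=4: 80.45 MHz, 89.55 MHz.
Within [14.15 MHz, 65.1 MHz]: 16.7 MHz, 25.8 MHz, 37.95 MHz, 47.05 MHz, 59.2 MHz.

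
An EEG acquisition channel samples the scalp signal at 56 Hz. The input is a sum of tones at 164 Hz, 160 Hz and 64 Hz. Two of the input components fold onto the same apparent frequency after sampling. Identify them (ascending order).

64 Hz, 160 Hz

fs/2 = 28 Hz.
164 Hz mod fs = 52 Hz.
52 Hz > fs/2 = 28 Hz, folds to fs − 52 Hz = 4 Hz.
160 Hz mod fs = 48 Hz.
48 Hz > fs/2 = 28 Hz, folds to fs − 48 Hz = 8 Hz.
64 Hz mod fs = 8 Hz.
8 Hz ≤ fs/2 = 28 Hz, appears at 8 Hz.
64 Hz and 160 Hz both map to 8 Hz.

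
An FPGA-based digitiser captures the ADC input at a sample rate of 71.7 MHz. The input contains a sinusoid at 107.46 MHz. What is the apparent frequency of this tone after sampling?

107.46 MHz mod fs = 35.76 MHz.
35.76 MHz ≤ fs/2 = 35.85 MHz, appears at 35.76 MHz.

35.76 MHz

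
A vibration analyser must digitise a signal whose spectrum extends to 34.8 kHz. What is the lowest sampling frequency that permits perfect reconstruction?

69.6 kHz

Nyquist rate = 2 × 34.8 kHz = 69.6 kHz.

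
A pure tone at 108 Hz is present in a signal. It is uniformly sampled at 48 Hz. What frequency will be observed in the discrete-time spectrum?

12 Hz

108 Hz mod fs = 12 Hz.
12 Hz ≤ fs/2 = 24 Hz, appears at 12 Hz.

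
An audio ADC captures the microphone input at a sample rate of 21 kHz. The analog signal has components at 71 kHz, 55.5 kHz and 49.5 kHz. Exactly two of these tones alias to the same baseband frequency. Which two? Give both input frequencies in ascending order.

49.5 kHz, 55.5 kHz

fs/2 = 10.5 kHz.
71 kHz mod fs = 8 kHz.
8 kHz ≤ fs/2 = 10.5 kHz, appears at 8 kHz.
55.5 kHz mod fs = 13.5 kHz.
13.5 kHz > fs/2 = 10.5 kHz, folds to fs − 13.5 kHz = 7.5 kHz.
49.5 kHz mod fs = 7.5 kHz.
7.5 kHz ≤ fs/2 = 10.5 kHz, appears at 7.5 kHz.
49.5 kHz and 55.5 kHz both map to 7.5 kHz.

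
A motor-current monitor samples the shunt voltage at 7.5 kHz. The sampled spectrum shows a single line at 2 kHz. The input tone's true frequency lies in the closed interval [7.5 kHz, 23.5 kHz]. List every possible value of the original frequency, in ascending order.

Frequencies that alias to 2 kHz are k·fs ± 2 kHz for integer k ≥ 0.
k=0: 2 kHz.
k=1: 5.5 kHz, 9.5 kHz.
k=2: 13 kHz, 17 kHz.
k=3: 20.5 kHz, 24.5 kHz.
k=4: 28 kHz, 32 kHz.
Within [7.5 kHz, 23.5 kHz]: 9.5 kHz, 13 kHz, 17 kHz, 20.5 kHz.

9.5 kHz, 13 kHz, 17 kHz, 20.5 kHz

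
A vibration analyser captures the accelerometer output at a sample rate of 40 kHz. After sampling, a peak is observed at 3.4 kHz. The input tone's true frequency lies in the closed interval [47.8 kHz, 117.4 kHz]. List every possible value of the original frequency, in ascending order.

76.6 kHz, 83.4 kHz, 116.6 kHz

Frequencies that alias to 3.4 kHz are k·fs ± 3.4 kHz for integer k ≥ 0.
k=0: 3.4 kHz.
k=1: 36.6 kHz, 43.4 kHz.
k=2: 76.6 kHz, 83.4 kHz.
k=3: 116.6 kHz, 123.4 kHz.
k=4: 156.6 kHz, 163.4 kHz.
Within [47.8 kHz, 117.4 kHz]: 76.6 kHz, 83.4 kHz, 116.6 kHz.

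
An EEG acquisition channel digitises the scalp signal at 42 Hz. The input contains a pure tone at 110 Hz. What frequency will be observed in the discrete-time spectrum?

16 Hz

110 Hz mod fs = 26 Hz.
26 Hz > fs/2 = 21 Hz, folds to fs − 26 Hz = 16 Hz.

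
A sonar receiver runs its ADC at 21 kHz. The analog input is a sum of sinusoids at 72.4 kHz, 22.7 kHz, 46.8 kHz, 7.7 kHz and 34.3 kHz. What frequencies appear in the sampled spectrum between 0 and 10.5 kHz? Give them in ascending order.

1.7 kHz, 4.8 kHz, 7.7 kHz, 9.4 kHz

fs/2 = 10.5 kHz.
72.4 kHz mod fs = 9.4 kHz.
9.4 kHz ≤ fs/2 = 10.5 kHz, appears at 9.4 kHz.
22.7 kHz mod fs = 1.7 kHz.
1.7 kHz ≤ fs/2 = 10.5 kHz, appears at 1.7 kHz.
46.8 kHz mod fs = 4.8 kHz.
4.8 kHz ≤ fs/2 = 10.5 kHz, appears at 4.8 kHz.
7.7 kHz ≤ fs/2 = 10.5 kHz, passes unchanged.
34.3 kHz mod fs = 13.3 kHz.
13.3 kHz > fs/2 = 10.5 kHz, folds to fs − 13.3 kHz = 7.7 kHz.
Distinct values: {1.7 kHz, 4.8 kHz, 7.7 kHz, 9.4 kHz}.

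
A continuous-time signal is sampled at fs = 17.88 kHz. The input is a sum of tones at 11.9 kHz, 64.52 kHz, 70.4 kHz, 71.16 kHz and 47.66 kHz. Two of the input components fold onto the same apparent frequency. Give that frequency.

fs/2 = 8.94 kHz.
11.9 kHz > fs/2 = 8.94 kHz, folds to fs − 11.9 kHz = 5.98 kHz.
64.52 kHz mod fs = 10.88 kHz.
10.88 kHz > fs/2 = 8.94 kHz, folds to fs − 10.88 kHz = 7 kHz.
70.4 kHz mod fs = 16.76 kHz.
16.76 kHz > fs/2 = 8.94 kHz, folds to fs − 16.76 kHz = 1.12 kHz.
71.16 kHz mod fs = 17.52 kHz.
17.52 kHz > fs/2 = 8.94 kHz, folds to fs − 17.52 kHz = 0.36 kHz.
47.66 kHz mod fs = 11.9 kHz.
11.9 kHz > fs/2 = 8.94 kHz, folds to fs − 11.9 kHz = 5.98 kHz.
11.9 kHz and 47.66 kHz both map to 5.98 kHz.

5.98 kHz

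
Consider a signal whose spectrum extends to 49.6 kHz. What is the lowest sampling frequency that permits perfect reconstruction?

Nyquist rate = 2 × 49.6 kHz = 99.2 kHz.

99.2 kHz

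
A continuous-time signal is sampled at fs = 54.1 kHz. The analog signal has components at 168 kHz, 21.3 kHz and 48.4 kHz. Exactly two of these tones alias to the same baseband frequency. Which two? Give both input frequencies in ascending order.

48.4 kHz, 168 kHz

fs/2 = 27.05 kHz.
168 kHz mod fs = 5.7 kHz.
5.7 kHz ≤ fs/2 = 27.05 kHz, appears at 5.7 kHz.
21.3 kHz ≤ fs/2 = 27.05 kHz, passes unchanged.
48.4 kHz > fs/2 = 27.05 kHz, folds to fs − 48.4 kHz = 5.7 kHz.
48.4 kHz and 168 kHz both map to 5.7 kHz.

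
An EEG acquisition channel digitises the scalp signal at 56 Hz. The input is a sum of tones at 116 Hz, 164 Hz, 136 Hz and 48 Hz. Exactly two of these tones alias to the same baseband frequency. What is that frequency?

4 Hz

fs/2 = 28 Hz.
116 Hz mod fs = 4 Hz.
4 Hz ≤ fs/2 = 28 Hz, appears at 4 Hz.
164 Hz mod fs = 52 Hz.
52 Hz > fs/2 = 28 Hz, folds to fs − 52 Hz = 4 Hz.
136 Hz mod fs = 24 Hz.
24 Hz ≤ fs/2 = 28 Hz, appears at 24 Hz.
48 Hz > fs/2 = 28 Hz, folds to fs − 48 Hz = 8 Hz.
116 Hz and 164 Hz both map to 4 Hz.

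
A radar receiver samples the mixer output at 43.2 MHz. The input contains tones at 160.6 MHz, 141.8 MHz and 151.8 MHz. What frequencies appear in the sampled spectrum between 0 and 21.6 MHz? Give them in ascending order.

12.2 MHz, 21 MHz

fs/2 = 21.6 MHz.
160.6 MHz mod fs = 31 MHz.
31 MHz > fs/2 = 21.6 MHz, folds to fs − 31 MHz = 12.2 MHz.
141.8 MHz mod fs = 12.2 MHz.
12.2 MHz ≤ fs/2 = 21.6 MHz, appears at 12.2 MHz.
151.8 MHz mod fs = 22.2 MHz.
22.2 MHz > fs/2 = 21.6 MHz, folds to fs − 22.2 MHz = 21 MHz.
Distinct values: {12.2 MHz, 21 MHz}.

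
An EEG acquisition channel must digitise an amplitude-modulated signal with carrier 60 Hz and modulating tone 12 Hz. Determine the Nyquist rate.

144 Hz

AM sidebands sit at fc ± fm = 48 Hz and 72 Hz.
Highest-frequency component: 72 Hz.
Nyquist rate = 2 × 72 Hz = 144 Hz.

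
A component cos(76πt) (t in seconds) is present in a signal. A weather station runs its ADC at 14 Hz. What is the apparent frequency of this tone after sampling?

ω = 76π rad/s → f = ω/(2π) = 38 Hz.
38 Hz mod fs = 10 Hz.
10 Hz > fs/2 = 7 Hz, folds to fs − 10 Hz = 4 Hz.

4 Hz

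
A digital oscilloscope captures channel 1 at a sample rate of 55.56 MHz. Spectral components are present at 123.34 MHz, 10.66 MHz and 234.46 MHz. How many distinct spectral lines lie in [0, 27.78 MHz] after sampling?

fs/2 = 27.78 MHz.
123.34 MHz mod fs = 12.22 MHz.
12.22 MHz ≤ fs/2 = 27.78 MHz, appears at 12.22 MHz.
10.66 MHz ≤ fs/2 = 27.78 MHz, passes unchanged.
234.46 MHz mod fs = 12.22 MHz.
12.22 MHz ≤ fs/2 = 27.78 MHz, appears at 12.22 MHz.
Distinct values: {10.66 MHz, 12.22 MHz} → 2.

2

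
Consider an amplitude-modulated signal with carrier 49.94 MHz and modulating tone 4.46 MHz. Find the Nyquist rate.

AM sidebands sit at fc ± fm = 45.48 MHz and 54.4 MHz.
Highest-frequency component: 54.4 MHz.
Nyquist rate = 2 × 54.4 MHz = 108.8 MHz.

108.8 MHz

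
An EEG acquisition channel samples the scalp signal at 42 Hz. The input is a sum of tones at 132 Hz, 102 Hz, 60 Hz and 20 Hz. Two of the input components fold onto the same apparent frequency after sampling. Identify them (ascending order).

fs/2 = 21 Hz.
132 Hz mod fs = 6 Hz.
6 Hz ≤ fs/2 = 21 Hz, appears at 6 Hz.
102 Hz mod fs = 18 Hz.
18 Hz ≤ fs/2 = 21 Hz, appears at 18 Hz.
60 Hz mod fs = 18 Hz.
18 Hz ≤ fs/2 = 21 Hz, appears at 18 Hz.
20 Hz ≤ fs/2 = 21 Hz, passes unchanged.
60 Hz and 102 Hz both map to 18 Hz.

60 Hz, 102 Hz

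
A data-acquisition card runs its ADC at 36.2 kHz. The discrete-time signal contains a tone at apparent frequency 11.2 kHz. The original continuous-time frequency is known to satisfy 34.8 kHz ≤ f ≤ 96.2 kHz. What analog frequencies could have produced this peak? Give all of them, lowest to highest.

Frequencies that alias to 11.2 kHz are k·fs ± 11.2 kHz for integer k ≥ 0.
k=0: 11.2 kHz.
k=1: 25 kHz, 47.4 kHz.
k=2: 61.2 kHz, 83.6 kHz.
k=3: 97.4 kHz, 119.8 kHz.
Within [34.8 kHz, 96.2 kHz]: 47.4 kHz, 61.2 kHz, 83.6 kHz.

47.4 kHz, 61.2 kHz, 83.6 kHz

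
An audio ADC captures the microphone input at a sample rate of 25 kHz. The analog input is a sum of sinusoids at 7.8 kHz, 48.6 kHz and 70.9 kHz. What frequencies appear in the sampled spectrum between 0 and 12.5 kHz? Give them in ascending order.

1.4 kHz, 4.1 kHz, 7.8 kHz

fs/2 = 12.5 kHz.
7.8 kHz ≤ fs/2 = 12.5 kHz, passes unchanged.
48.6 kHz mod fs = 23.6 kHz.
23.6 kHz > fs/2 = 12.5 kHz, folds to fs − 23.6 kHz = 1.4 kHz.
70.9 kHz mod fs = 20.9 kHz.
20.9 kHz > fs/2 = 12.5 kHz, folds to fs − 20.9 kHz = 4.1 kHz.
Distinct values: {1.4 kHz, 4.1 kHz, 7.8 kHz}.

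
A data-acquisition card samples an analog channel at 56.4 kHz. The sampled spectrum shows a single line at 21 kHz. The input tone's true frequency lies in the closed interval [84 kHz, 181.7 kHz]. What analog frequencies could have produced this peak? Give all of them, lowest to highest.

Frequencies that alias to 21 kHz are k·fs ± 21 kHz for integer k ≥ 0.
k=0: 21 kHz.
k=1: 35.4 kHz, 77.4 kHz.
k=2: 91.8 kHz, 133.8 kHz.
k=3: 148.2 kHz, 190.2 kHz.
k=4: 204.6 kHz, 246.6 kHz.
Within [84 kHz, 181.7 kHz]: 91.8 kHz, 133.8 kHz, 148.2 kHz.

91.8 kHz, 133.8 kHz, 148.2 kHz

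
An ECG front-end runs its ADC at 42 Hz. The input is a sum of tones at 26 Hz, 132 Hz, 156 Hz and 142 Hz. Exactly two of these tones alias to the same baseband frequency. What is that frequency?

16 Hz

fs/2 = 21 Hz.
26 Hz > fs/2 = 21 Hz, folds to fs − 26 Hz = 16 Hz.
132 Hz mod fs = 6 Hz.
6 Hz ≤ fs/2 = 21 Hz, appears at 6 Hz.
156 Hz mod fs = 30 Hz.
30 Hz > fs/2 = 21 Hz, folds to fs − 30 Hz = 12 Hz.
142 Hz mod fs = 16 Hz.
16 Hz ≤ fs/2 = 21 Hz, appears at 16 Hz.
26 Hz and 142 Hz both map to 16 Hz.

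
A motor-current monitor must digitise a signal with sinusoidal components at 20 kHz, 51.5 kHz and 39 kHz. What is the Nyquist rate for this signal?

Highest-frequency component: 51.5 kHz.
Nyquist rate = 2 × 51.5 kHz = 103 kHz.

103 kHz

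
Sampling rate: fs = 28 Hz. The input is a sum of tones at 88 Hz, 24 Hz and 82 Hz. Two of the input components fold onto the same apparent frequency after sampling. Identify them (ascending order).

24 Hz, 88 Hz

fs/2 = 14 Hz.
88 Hz mod fs = 4 Hz.
4 Hz ≤ fs/2 = 14 Hz, appears at 4 Hz.
24 Hz > fs/2 = 14 Hz, folds to fs − 24 Hz = 4 Hz.
82 Hz mod fs = 26 Hz.
26 Hz > fs/2 = 14 Hz, folds to fs − 26 Hz = 2 Hz.
24 Hz and 88 Hz both map to 4 Hz.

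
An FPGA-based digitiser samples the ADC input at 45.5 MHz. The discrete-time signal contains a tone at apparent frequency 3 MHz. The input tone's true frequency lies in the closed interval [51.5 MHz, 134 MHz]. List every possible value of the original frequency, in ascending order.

Frequencies that alias to 3 MHz are k·fs ± 3 MHz for integer k ≥ 0.
k=0: 3 MHz.
k=1: 42.5 MHz, 48.5 MHz.
k=2: 88 MHz, 94 MHz.
k=3: 133.5 MHz, 139.5 MHz.
k=4: 179 MHz, 185 MHz.
Within [51.5 MHz, 134 MHz]: 88 MHz, 94 MHz, 133.5 MHz.

88 MHz, 94 MHz, 133.5 MHz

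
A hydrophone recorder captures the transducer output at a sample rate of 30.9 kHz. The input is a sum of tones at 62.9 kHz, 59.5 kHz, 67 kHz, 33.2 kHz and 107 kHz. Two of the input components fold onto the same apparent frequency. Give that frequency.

fs/2 = 15.45 kHz.
62.9 kHz mod fs = 1.1 kHz.
1.1 kHz ≤ fs/2 = 15.45 kHz, appears at 1.1 kHz.
59.5 kHz mod fs = 28.6 kHz.
28.6 kHz > fs/2 = 15.45 kHz, folds to fs − 28.6 kHz = 2.3 kHz.
67 kHz mod fs = 5.2 kHz.
5.2 kHz ≤ fs/2 = 15.45 kHz, appears at 5.2 kHz.
33.2 kHz mod fs = 2.3 kHz.
2.3 kHz ≤ fs/2 = 15.45 kHz, appears at 2.3 kHz.
107 kHz mod fs = 14.3 kHz.
14.3 kHz ≤ fs/2 = 15.45 kHz, appears at 14.3 kHz.
33.2 kHz and 59.5 kHz both map to 2.3 kHz.

2.3 kHz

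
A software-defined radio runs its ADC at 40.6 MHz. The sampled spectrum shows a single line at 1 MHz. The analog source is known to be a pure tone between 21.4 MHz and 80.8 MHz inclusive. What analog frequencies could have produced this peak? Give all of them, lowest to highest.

39.6 MHz, 41.6 MHz, 80.2 MHz

Frequencies that alias to 1 MHz are k·fs ± 1 MHz for integer k ≥ 0.
k=0: 1 MHz.
k=1: 39.6 MHz, 41.6 MHz.
k=2: 80.2 MHz, 82.2 MHz.
k=3: 120.8 MHz, 122.8 MHz.
Within [21.4 MHz, 80.8 MHz]: 39.6 MHz, 41.6 MHz, 80.2 MHz.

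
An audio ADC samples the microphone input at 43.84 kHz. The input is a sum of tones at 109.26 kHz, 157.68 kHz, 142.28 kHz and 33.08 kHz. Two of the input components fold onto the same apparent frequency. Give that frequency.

10.76 kHz

fs/2 = 21.92 kHz.
109.26 kHz mod fs = 21.58 kHz.
21.58 kHz ≤ fs/2 = 21.92 kHz, appears at 21.58 kHz.
157.68 kHz mod fs = 26.16 kHz.
26.16 kHz > fs/2 = 21.92 kHz, folds to fs − 26.16 kHz = 17.68 kHz.
142.28 kHz mod fs = 10.76 kHz.
10.76 kHz ≤ fs/2 = 21.92 kHz, appears at 10.76 kHz.
33.08 kHz > fs/2 = 21.92 kHz, folds to fs − 33.08 kHz = 10.76 kHz.
33.08 kHz and 142.28 kHz both map to 10.76 kHz.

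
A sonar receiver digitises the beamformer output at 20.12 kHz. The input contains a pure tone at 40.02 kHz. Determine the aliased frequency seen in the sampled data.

0.22 kHz

40.02 kHz mod fs = 19.9 kHz.
19.9 kHz > fs/2 = 10.06 kHz, folds to fs − 19.9 kHz = 0.22 kHz.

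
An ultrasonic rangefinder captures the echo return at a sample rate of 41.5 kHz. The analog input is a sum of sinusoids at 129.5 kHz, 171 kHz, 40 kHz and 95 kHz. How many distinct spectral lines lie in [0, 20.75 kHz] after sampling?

fs/2 = 20.75 kHz.
129.5 kHz mod fs = 5 kHz.
5 kHz ≤ fs/2 = 20.75 kHz, appears at 5 kHz.
171 kHz mod fs = 5 kHz.
5 kHz ≤ fs/2 = 20.75 kHz, appears at 5 kHz.
40 kHz > fs/2 = 20.75 kHz, folds to fs − 40 kHz = 1.5 kHz.
95 kHz mod fs = 12 kHz.
12 kHz ≤ fs/2 = 20.75 kHz, appears at 12 kHz.
Distinct values: {1.5 kHz, 5 kHz, 12 kHz} → 3.

3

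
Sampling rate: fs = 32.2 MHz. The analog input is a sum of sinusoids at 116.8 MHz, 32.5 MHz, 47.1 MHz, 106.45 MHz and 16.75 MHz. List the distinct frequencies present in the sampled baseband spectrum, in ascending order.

fs/2 = 16.1 MHz.
116.8 MHz mod fs = 20.2 MHz.
20.2 MHz > fs/2 = 16.1 MHz, folds to fs − 20.2 MHz = 12 MHz.
32.5 MHz mod fs = 0.3 MHz.
0.3 MHz ≤ fs/2 = 16.1 MHz, appears at 0.3 MHz.
47.1 MHz mod fs = 14.9 MHz.
14.9 MHz ≤ fs/2 = 16.1 MHz, appears at 14.9 MHz.
106.45 MHz mod fs = 9.85 MHz.
9.85 MHz ≤ fs/2 = 16.1 MHz, appears at 9.85 MHz.
16.75 MHz > fs/2 = 16.1 MHz, folds to fs − 16.75 MHz = 15.45 MHz.
Distinct values: {0.3 MHz, 9.85 MHz, 12 MHz, 14.9 MHz, 15.45 MHz}.

0.3 MHz, 9.85 MHz, 12 MHz, 14.9 MHz, 15.45 MHz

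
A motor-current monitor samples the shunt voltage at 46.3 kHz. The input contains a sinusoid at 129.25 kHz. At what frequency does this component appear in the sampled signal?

9.65 kHz

129.25 kHz mod fs = 36.65 kHz.
36.65 kHz > fs/2 = 23.15 kHz, folds to fs − 36.65 kHz = 9.65 kHz.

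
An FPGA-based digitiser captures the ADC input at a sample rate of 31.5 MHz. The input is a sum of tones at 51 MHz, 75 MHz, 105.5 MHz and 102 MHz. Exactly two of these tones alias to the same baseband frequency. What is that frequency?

fs/2 = 15.75 MHz.
51 MHz mod fs = 19.5 MHz.
19.5 MHz > fs/2 = 15.75 MHz, folds to fs − 19.5 MHz = 12 MHz.
75 MHz mod fs = 12 MHz.
12 MHz ≤ fs/2 = 15.75 MHz, appears at 12 MHz.
105.5 MHz mod fs = 11 MHz.
11 MHz ≤ fs/2 = 15.75 MHz, appears at 11 MHz.
102 MHz mod fs = 7.5 MHz.
7.5 MHz ≤ fs/2 = 15.75 MHz, appears at 7.5 MHz.
51 MHz and 75 MHz both map to 12 MHz.

12 MHz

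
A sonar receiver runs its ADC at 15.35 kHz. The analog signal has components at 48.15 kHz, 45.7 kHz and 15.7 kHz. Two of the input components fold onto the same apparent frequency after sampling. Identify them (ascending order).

15.7 kHz, 45.7 kHz

fs/2 = 7.675 kHz.
48.15 kHz mod fs = 2.1 kHz.
2.1 kHz ≤ fs/2 = 7.675 kHz, appears at 2.1 kHz.
45.7 kHz mod fs = 15 kHz.
15 kHz > fs/2 = 7.675 kHz, folds to fs − 15 kHz = 0.35 kHz.
15.7 kHz mod fs = 0.35 kHz.
0.35 kHz ≤ fs/2 = 7.675 kHz, appears at 0.35 kHz.
15.7 kHz and 45.7 kHz both map to 0.35 kHz.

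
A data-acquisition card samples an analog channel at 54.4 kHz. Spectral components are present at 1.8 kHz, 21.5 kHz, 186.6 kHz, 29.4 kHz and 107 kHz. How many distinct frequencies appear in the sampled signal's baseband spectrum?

fs/2 = 27.2 kHz.
1.8 kHz ≤ fs/2 = 27.2 kHz, passes unchanged.
21.5 kHz ≤ fs/2 = 27.2 kHz, passes unchanged.
186.6 kHz mod fs = 23.4 kHz.
23.4 kHz ≤ fs/2 = 27.2 kHz, appears at 23.4 kHz.
29.4 kHz > fs/2 = 27.2 kHz, folds to fs − 29.4 kHz = 25 kHz.
107 kHz mod fs = 52.6 kHz.
52.6 kHz > fs/2 = 27.2 kHz, folds to fs − 52.6 kHz = 1.8 kHz.
Distinct values: {1.8 kHz, 21.5 kHz, 23.4 kHz, 25 kHz} → 4.

4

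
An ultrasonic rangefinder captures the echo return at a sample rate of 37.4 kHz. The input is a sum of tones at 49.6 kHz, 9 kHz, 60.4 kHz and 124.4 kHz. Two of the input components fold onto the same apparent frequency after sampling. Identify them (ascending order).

49.6 kHz, 124.4 kHz

fs/2 = 18.7 kHz.
49.6 kHz mod fs = 12.2 kHz.
12.2 kHz ≤ fs/2 = 18.7 kHz, appears at 12.2 kHz.
9 kHz ≤ fs/2 = 18.7 kHz, passes unchanged.
60.4 kHz mod fs = 23 kHz.
23 kHz > fs/2 = 18.7 kHz, folds to fs − 23 kHz = 14.4 kHz.
124.4 kHz mod fs = 12.2 kHz.
12.2 kHz ≤ fs/2 = 18.7 kHz, appears at 12.2 kHz.
49.6 kHz and 124.4 kHz both map to 12.2 kHz.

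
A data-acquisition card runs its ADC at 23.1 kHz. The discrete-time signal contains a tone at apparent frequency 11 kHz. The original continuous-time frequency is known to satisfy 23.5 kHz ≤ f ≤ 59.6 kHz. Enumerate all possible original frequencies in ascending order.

Frequencies that alias to 11 kHz are k·fs ± 11 kHz for integer k ≥ 0.
k=0: 11 kHz.
k=1: 12.1 kHz, 34.1 kHz.
k=2: 35.2 kHz, 57.2 kHz.
k=3: 58.3 kHz, 80.3 kHz.
k=4: 81.4 kHz, 103.4 kHz.
Within [23.5 kHz, 59.6 kHz]: 34.1 kHz, 35.2 kHz, 57.2 kHz, 58.3 kHz.

34.1 kHz, 35.2 kHz, 57.2 kHz, 58.3 kHz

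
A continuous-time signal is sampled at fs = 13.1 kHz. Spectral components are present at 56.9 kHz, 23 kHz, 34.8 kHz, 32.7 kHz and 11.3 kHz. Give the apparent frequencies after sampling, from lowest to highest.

fs/2 = 6.55 kHz.
56.9 kHz mod fs = 4.5 kHz.
4.5 kHz ≤ fs/2 = 6.55 kHz, appears at 4.5 kHz.
23 kHz mod fs = 9.9 kHz.
9.9 kHz > fs/2 = 6.55 kHz, folds to fs − 9.9 kHz = 3.2 kHz.
34.8 kHz mod fs = 8.6 kHz.
8.6 kHz > fs/2 = 6.55 kHz, folds to fs − 8.6 kHz = 4.5 kHz.
32.7 kHz mod fs = 6.5 kHz.
6.5 kHz ≤ fs/2 = 6.55 kHz, appears at 6.5 kHz.
11.3 kHz > fs/2 = 6.55 kHz, folds to fs − 11.3 kHz = 1.8 kHz.
Distinct values: {1.8 kHz, 3.2 kHz, 4.5 kHz, 6.5 kHz}.

1.8 kHz, 3.2 kHz, 4.5 kHz, 6.5 kHz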